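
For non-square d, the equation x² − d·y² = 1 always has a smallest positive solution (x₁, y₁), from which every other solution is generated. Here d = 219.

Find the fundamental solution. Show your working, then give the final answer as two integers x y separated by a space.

74 5

√219 = [14; 1,3,1,28, …], period ℓ=4 (even) → k=3
i=0: a=14 ⇒ p=14, q=1
i=1: a=1 ⇒ p=15, q=1
i=2: a=3 ⇒ p=59, q=4
i=3: a=1 ⇒ p=74, q=5
→ (74, 5).  Check: 74²=5476, 219·5²=5475, difference 1.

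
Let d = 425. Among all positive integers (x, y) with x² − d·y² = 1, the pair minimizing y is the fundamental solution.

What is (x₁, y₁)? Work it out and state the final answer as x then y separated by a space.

d=425: √d = [20; 1,1,1,1,1,1,40] (ℓ=7, odd), read p_13/q_13
k=0  a_k=20  p_k/q_k = 20/1
k=1  a_k=1  p_k/q_k = 21/1
k=2  a_k=1  p_k/q_k = 41/2
k=3  a_k=1  p_k/q_k = 62/3
…
k=5  a_k=1  p_k/q_k = 165/8
…
k=7  a_k=40  p_k/q_k = 10885/528
k=8  a_k=1  p_k/q_k = 11153/541
…
k=11  a_k=1  p_k/q_k = 55229/2679
k=12  a_k=1  p_k/q_k = 88420/4289
k=13  a_k=1  p_k/q_k = 143649/6968
→ (143649, 6968).  Check: 143649²=20635035201, 425·6968²=20635035200, difference 1.

143649 6968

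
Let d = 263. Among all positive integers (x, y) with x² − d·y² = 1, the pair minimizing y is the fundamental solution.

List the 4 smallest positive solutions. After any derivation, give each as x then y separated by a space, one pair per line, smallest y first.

d=263: √d = [16; 4,1,1,1,1,15,1,1,1,1,4,32] (ℓ=12, even), read p_11/q_11
a_0=16:  p_0=16·1+0=16,  q_0=16·0+1=1
…
a_2=1:  p_2=1·65+16=81,  q_2=1·4+1=5
a_3=1:  p_3=1·81+65=146,  q_3=1·5+4=9
a_4=1:  p_4=1·146+81=227,  q_4=1·9+5=14
a_5=1:  p_5=1·227+146=373,  q_5=1·14+9=23
a_6=15:  p_6=15·373+227=5822,  q_6=15·23+14=359
a_7=1:  p_7=1·5822+373=6195,  q_7=1·359+23=382
a_8=1:  p_8=1·6195+5822=12017,  q_8=1·382+359=741
a_9=1:  p_9=1·12017+6195=18212,  q_9=1·741+382=1123
a_10=1:  p_10=1·18212+12017=30229,  q_10=1·1123+741=1864
a_11=4:  p_11=4·30229+18212=139128,  q_11=4·1864+1123=8579
fundamental: x₁=139128, y₁=8579  (since 19356600384 − 263·73599241 = 1)
n=2: (139128,8579)∘(139128,8579) = (139128·139128+263·8579·8579, 139128·8579+8579·139128) = (38713200767,2387158224)
n=3: (38713200767,2387158224)∘(139128,8579) = (139128·38713200767+263·8579·2387158224, 139128·2387158224+8579·38713200767) = (10772180392483224,664241098768765)
n=4: (10772180392483224,664241098768765)∘(139128,8579) = (139128·10772180392483224+263·8579·664241098768765, 139128·664241098768765+8579·10772180392483224) = (2997423827252098776577,184829071176614315616)

139128 8579
38713200767 2387158224
10772180392483224 664241098768765
2997423827252098776577 184829071176614315616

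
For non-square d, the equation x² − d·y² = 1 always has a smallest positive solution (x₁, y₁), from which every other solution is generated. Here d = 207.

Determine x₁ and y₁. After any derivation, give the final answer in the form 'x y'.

1151 80

d=207: √d = [14; 2,1,1,2,1,1,2,28] (ℓ=8, even), read p_7/q_7
step 0: (14, 1)  from 14·(1,0) + (0,1)
…
step 6: (446, 31)  from 1·(259,18) + (187,13)
step 7: (1151, 80)  from 2·(446,31) + (259,18)
(x₁, y₁) = (1151, 80);  1151² − 207·80² = 1 ✓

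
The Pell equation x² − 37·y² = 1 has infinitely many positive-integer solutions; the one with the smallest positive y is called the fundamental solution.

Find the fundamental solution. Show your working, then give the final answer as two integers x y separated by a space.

[6; 12] for √37; ℓ=1 ⇒ convergent index 1
a_0=6:  p_0=6·1+0=6,  q_0=6·0+1=1
a_1=12:  p_1=12·6+1=73,  q_1=12·1+0=12
(x₁, y₁) = (73, 12);  73² − 37·12² = 1 ✓

73 12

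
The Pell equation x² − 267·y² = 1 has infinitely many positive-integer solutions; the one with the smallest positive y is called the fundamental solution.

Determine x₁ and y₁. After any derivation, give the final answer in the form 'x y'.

2402 147

√267 → a₀=16, period (2,1,15,1,2,32); ℓ=6 even so k=5
k=0  a_k=16  p_k/q_k = 16/1
k=1  a_k=2  p_k/q_k = 33/2
k=2  a_k=1  p_k/q_k = 49/3
k=3  a_k=15  p_k/q_k = 768/47
k=4  a_k=1  p_k/q_k = 817/50
k=5  a_k=2  p_k/q_k = 2402/147
fundamental: x₁=2402, y₁=147  (since 5769604 − 267·21609 = 1)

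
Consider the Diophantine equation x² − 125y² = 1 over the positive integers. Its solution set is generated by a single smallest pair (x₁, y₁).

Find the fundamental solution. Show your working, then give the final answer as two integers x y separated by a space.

√125 = [11; 5,1,1,5,22, …], period ℓ=5 (odd) → k=9
k=0  a_k=11  p_k/q_k = 11/1
k=1  a_k=5  p_k/q_k = 56/5
…
k=3  a_k=1  p_k/q_k = 123/11
k=4  a_k=5  p_k/q_k = 682/61
…
k=8  a_k=1  p_k/q_k = 167761/15005
k=9  a_k=5  p_k/q_k = 930249/83204
(x₁, y₁) = (930249, 83204);  930249² − 125·83204² = 1 ✓

930249 83204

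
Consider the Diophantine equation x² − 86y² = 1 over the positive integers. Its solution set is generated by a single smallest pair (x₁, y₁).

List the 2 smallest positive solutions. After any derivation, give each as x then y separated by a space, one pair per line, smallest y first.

d=86: √d = [9; 3,1,1,1,8,1,1,1,3,18] (ℓ=10, even), read p_9/q_9
step 0: (9, 1)  from 9·(1,0) + (0,1)
…
step 2: (37, 4)  from 1·(28,3) + (9,1)
step 3: (65, 7)  from 1·(37,4) + (28,3)
step 4: (102, 11)  from 1·(65,7) + (37,4)
step 5: (881, 95)  from 8·(102,11) + (65,7)
…
step 8: (2847, 307)  from 1·(1864,201) + (983,106)
step 9: (10405, 1122)  from 3·(2847,307) + (1864,201)
→ (10405, 1122).  Check: 10405²=108264025, 86·1122²=108264024, difference 1.
n=2: (10405,1122)∘(10405,1122) = (10405·10405+86·1122·1122, 10405·1122+1122·10405) = (216528049,23348820)

10405 1122
216528049 23348820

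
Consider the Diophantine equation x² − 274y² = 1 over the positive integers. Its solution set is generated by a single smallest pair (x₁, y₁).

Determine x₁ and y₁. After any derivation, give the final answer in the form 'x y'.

3959299 239190

√274 = [16; 1,1,4,4,1,1,32, …], period ℓ=7 (odd) → k=13
k=0  a_k=16  p_k/q_k = 16/1
k=1  a_k=1  p_k/q_k = 17/1
k=2  a_k=1  p_k/q_k = 33/2
…
k=4  a_k=4  p_k/q_k = 629/38
k=5  a_k=1  p_k/q_k = 778/47
k=6  a_k=1  p_k/q_k = 1407/85
…
k=9  a_k=1  p_k/q_k = 93011/5619
k=10  a_k=4  p_k/q_k = 419253/25328
k=11  a_k=4  p_k/q_k = 1770023/106931
k=12  a_k=1  p_k/q_k = 2189276/132259
k=13  a_k=1  p_k/q_k = 3959299/239190
(x₁, y₁) = (3959299, 239190);  3959299² − 274·239190² = 1 ✓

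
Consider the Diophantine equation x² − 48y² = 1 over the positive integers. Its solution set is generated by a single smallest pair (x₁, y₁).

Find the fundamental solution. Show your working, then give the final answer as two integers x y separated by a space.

√48 = [6; 1,12, …], period ℓ=2 (even) → k=1
k=0  a_k=6  p_k/q_k = 6/1
k=1  a_k=1  p_k/q_k = 7/1
→ (7, 1).  Check: 7²=49, 48·1²=48, difference 1.

7 1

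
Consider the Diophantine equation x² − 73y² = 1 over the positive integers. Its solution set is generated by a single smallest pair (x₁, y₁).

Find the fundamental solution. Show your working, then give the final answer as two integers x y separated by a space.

2281249 267000

d=73: √d = [8; 1,1,5,5,1,1,16] (ℓ=7, odd), read p_13/q_13
step 0: (8, 1)  from 8·(1,0) + (0,1)
…
step 2: (17, 2)  from 1·(9,1) + (8,1)
step 3: (94, 11)  from 5·(17,2) + (9,1)
step 4: (487, 57)  from 5·(94,11) + (17,2)
step 5: (581, 68)  from 1·(487,57) + (94,11)
…
step 7: (17669, 2068)  from 16·(1068,125) + (581,68)
step 8: (18737, 2193)  from 1·(17669,2068) + (1068,125)
…
step 10: (200767, 23498)  from 5·(36406,4261) + (18737,2193)
…
step 12: (1241008, 145249)  from 1·(1040241,121751) + (200767,23498)
step 13: (2281249, 267000)  from 1·(1241008,145249) + (1040241,121751)
fundamental: x₁=2281249, y₁=267000  (since 5204097000001 − 73·71289000000 = 1)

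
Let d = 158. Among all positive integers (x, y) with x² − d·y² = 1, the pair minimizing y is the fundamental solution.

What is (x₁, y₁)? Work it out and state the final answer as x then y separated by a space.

d=158: √d = [12; 1,1,3,12,3,1,1,24] (ℓ=8, even), read p_7/q_7
a_0=12:  p_0=12·1+0=12,  q_0=12·0+1=1
a_1=1:  p_1=1·12+1=13,  q_1=1·1+0=1
a_2=1:  p_2=1·13+12=25,  q_2=1·1+1=2
a_3=3:  p_3=3·25+13=88,  q_3=3·2+1=7
a_4=12:  p_4=12·88+25=1081,  q_4=12·7+2=86
a_5=3:  p_5=3·1081+88=3331,  q_5=3·86+7=265
a_6=1:  p_6=1·3331+1081=4412,  q_6=1·265+86=351
a_7=1:  p_7=1·4412+3331=7743,  q_7=1·351+265=616
(x₁, y₁) = (7743, 616);  7743² − 158·616² = 1 ✓

7743 616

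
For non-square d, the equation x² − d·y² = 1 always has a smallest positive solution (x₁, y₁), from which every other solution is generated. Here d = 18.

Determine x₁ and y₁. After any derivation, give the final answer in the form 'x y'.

√18 → a₀=4, period (4,8); ℓ=2 even so k=1
k=0  a_k=4  p_k/q_k = 4/1
k=1  a_k=4  p_k/q_k = 17/4
(x₁, y₁) = (17, 4);  17² − 18·4² = 1 ✓

17 4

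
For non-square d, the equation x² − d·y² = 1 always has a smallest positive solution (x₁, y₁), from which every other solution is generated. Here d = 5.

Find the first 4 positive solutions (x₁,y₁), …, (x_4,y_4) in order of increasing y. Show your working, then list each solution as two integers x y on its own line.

9 4
161 72
2889 1292
51841 23184

[2; 4] for √5; ℓ=1 ⇒ convergent index 1
k=0  a_k=2  p_k/q_k = 2/1
k=1  a_k=4  p_k/q_k = 9/4
fundamental: x₁=9, y₁=4  (since 81 − 5·16 = 1)
(x_2, y_2) = (9·9 + 5·4·4, 9·4 + 4·9) = (161, 72)
(x_3, y_3) = (9·161 + 5·4·72, 9·72 + 4·161) = (2889, 1292)
(x_4, y_4) = (9·2889 + 5·4·1292, 9·1292 + 4·2889) = (51841, 23184)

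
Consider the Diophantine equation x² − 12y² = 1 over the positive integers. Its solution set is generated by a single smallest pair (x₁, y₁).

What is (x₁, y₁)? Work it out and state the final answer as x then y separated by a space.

7 2

√12 = [3; 2,6, …], period ℓ=2 (even) → k=1
i=0: a=3 ⇒ p=3, q=1
i=1: a=2 ⇒ p=7, q=2
(x₁, y₁) = (7, 2);  7² − 12·2² = 1 ✓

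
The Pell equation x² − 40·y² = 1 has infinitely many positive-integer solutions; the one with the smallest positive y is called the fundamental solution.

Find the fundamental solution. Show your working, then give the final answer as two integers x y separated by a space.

19 3

√40 → a₀=6, period (3,12); ℓ=2 even so k=1
k=0  a_k=6  p_k/q_k = 6/1
k=1  a_k=3  p_k/q_k = 19/3
(x₁, y₁) = (19, 3);  19² − 40·3² = 1 ✓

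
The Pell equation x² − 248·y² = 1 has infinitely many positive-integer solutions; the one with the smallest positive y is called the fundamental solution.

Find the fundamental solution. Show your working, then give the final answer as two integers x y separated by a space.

63 4

[15; 1,2,1,30] for √248; ℓ=4 ⇒ convergent index 3
step 0: (15, 1)  from 15·(1,0) + (0,1)
step 1: (16, 1)  from 1·(15,1) + (1,0)
step 2: (47, 3)  from 2·(16,1) + (15,1)
step 3: (63, 4)  from 1·(47,3) + (16,1)
fundamental: x₁=63, y₁=4  (since 3969 − 248·16 = 1)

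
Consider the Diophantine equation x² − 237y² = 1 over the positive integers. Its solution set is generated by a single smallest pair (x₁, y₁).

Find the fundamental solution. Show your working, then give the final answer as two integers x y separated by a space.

228151 14820

[15; 2,1,1,7,10,7,1,1,2,30] for √237; ℓ=10 ⇒ convergent index 9
step 0: (15, 1)  from 15·(1,0) + (0,1)
…
step 7: (48001, 3118)  from 1·(42074,2733) + (5927,385)
step 8: (90075, 5851)  from 1·(48001,3118) + (42074,2733)
step 9: (228151, 14820)  from 2·(90075,5851) + (48001,3118)
→ (228151, 14820).  Check: 228151²=52052878801, 237·14820²=52052878800, difference 1.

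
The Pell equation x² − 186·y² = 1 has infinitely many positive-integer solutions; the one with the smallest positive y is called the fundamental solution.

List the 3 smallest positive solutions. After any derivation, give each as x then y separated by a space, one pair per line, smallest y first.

7501 550
112530001 8251100
1688175067501 123783001650

[13; 1,1,1,3,4,3,1,1,1,26] for √186; ℓ=10 ⇒ convergent index 9
a_0=13:  p_0=13·1+0=13,  q_0=13·0+1=1
a_1=1:  p_1=1·13+1=14,  q_1=1·1+0=1
a_2=1:  p_2=1·14+13=27,  q_2=1·1+1=2
a_3=1:  p_3=1·27+14=41,  q_3=1·2+1=3
…
a_6=3:  p_6=3·641+150=2073,  q_6=3·47+11=152
a_7=1:  p_7=1·2073+641=2714,  q_7=1·152+47=199
a_8=1:  p_8=1·2714+2073=4787,  q_8=1·199+152=351
a_9=1:  p_9=1·4787+2714=7501,  q_9=1·351+199=550
(x₁, y₁) = (7501, 550);  7501² − 186·550² = 1 ✓
k=2:  x_2 = 7501·7501+186·550·550 = 112530001,  y_2 = 7501·550+550·7501 = 8251100
k=3:  x_3 = 7501·112530001+186·550·8251100 = 1688175067501,  y_3 = 7501·8251100+550·112530001 = 123783001650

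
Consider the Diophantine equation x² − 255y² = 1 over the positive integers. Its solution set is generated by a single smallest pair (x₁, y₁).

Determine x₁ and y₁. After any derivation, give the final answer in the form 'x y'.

[15; 1,30] for √255; ℓ=2 ⇒ convergent index 1
i=0: a=15 ⇒ p=15, q=1
i=1: a=1 ⇒ p=16, q=1
(x₁, y₁) = (16, 1);  16² − 255·1² = 1 ✓

16 1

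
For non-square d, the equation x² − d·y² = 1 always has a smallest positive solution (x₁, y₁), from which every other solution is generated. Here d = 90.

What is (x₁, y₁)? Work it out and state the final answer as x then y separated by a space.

19 2

d=90: √d = [9; 2,18] (ℓ=2, even), read p_1/q_1
k=0  a_k=9  p_k/q_k = 9/1
k=1  a_k=2  p_k/q_k = 19/2
→ (19, 2).  Check: 19²=361, 90·2²=360, difference 1.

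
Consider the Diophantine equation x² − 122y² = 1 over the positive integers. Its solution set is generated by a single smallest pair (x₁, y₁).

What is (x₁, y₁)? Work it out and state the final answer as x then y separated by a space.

243 22

d=122: √d = [11; 22] (ℓ=1, odd), read p_1/q_1
step 0: (11, 1)  from 11·(1,0) + (0,1)
step 1: (243, 22)  from 22·(11,1) + (1,0)
→ (243, 22).  Check: 243²=59049, 122·22²=59048, difference 1.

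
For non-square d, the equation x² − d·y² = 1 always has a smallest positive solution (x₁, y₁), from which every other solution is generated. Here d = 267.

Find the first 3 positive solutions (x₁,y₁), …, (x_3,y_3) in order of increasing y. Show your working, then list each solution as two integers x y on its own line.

2402 147
11539207 706188
55434348026 3392527005

[16; 2,1,15,1,2,32] for √267; ℓ=6 ⇒ convergent index 5
i=0: a=16 ⇒ p=16, q=1
…
i=4: a=1 ⇒ p=817, q=50
i=5: a=2 ⇒ p=2402, q=147
fundamental: x₁=2402, y₁=147  (since 5769604 − 267·21609 = 1)
(2402+147√267)^2 = 11539207 + 706188√267
(2402+147√267)^3 = 55434348026 + 3392527005√267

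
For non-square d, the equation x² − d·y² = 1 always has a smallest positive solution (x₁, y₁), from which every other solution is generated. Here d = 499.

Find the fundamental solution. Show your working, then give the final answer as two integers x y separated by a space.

4490 201

√499 = [22; 2,1,21,1,2,44, …], period ℓ=6 (even) → k=5
a_0=22:  p_0=22·1+0=22,  q_0=22·0+1=1
a_1=2:  p_1=2·22+1=45,  q_1=2·1+0=2
…
a_4=1:  p_4=1·1452+67=1519,  q_4=1·65+3=68
a_5=2:  p_5=2·1519+1452=4490,  q_5=2·68+65=201
fundamental: x₁=4490, y₁=201  (since 20160100 − 499·40401 = 1)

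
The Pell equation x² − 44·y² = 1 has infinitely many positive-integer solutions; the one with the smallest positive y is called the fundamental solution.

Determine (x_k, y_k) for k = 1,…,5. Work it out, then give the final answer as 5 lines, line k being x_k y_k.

[6; 1,1,1,2,1,1,1,12] for √44; ℓ=8 ⇒ convergent index 7
step 0: (6, 1)  from 6·(1,0) + (0,1)
step 1: (7, 1)  from 1·(6,1) + (1,0)
…
step 3: (20, 3)  from 1·(13,2) + (7,1)
step 4: (53, 8)  from 2·(20,3) + (13,2)
step 5: (73, 11)  from 1·(53,8) + (20,3)
step 6: (126, 19)  from 1·(73,11) + (53,8)
step 7: (199, 30)  from 1·(126,19) + (73,11)
fundamental: x₁=199, y₁=30  (since 39601 − 44·900 = 1)
n=2: (199,30)∘(199,30) = (199·199+44·30·30, 199·30+30·199) = (79201,11940)
n=3: (79201,11940)∘(199,30) = (199·79201+44·30·11940, 199·11940+30·79201) = (31521799,4752090)
n=4: (31521799,4752090)∘(199,30) = (199·31521799+44·30·4752090, 199·4752090+30·31521799) = (12545596801,1891319880)
n=5: (12545596801,1891319880)∘(199,30) = (199·12545596801+44·30·1891319880, 199·1891319880+30·12545596801) = (4993116004999,752740560150)

199 30
79201 11940
31521799 4752090
12545596801 1891319880
4993116004999 752740560150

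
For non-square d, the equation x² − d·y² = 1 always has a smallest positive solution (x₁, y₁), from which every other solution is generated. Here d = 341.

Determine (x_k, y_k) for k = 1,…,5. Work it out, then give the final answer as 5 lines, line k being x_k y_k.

10626551 575460
225847172311201 12230310076920
4799952989541519968951 259932027556408030380
102013890481930631287980124801 5524361894723138392975161840
2168111619829296063734843424848413751 117409826833463862093989641643997300

[18; 2,6,1,8,2,…,6,2,36] for √341; ℓ=14 ⇒ convergent index 13
a_0=18:  p_0=18·1+0=18,  q_0=18·0+1=1
a_1=2:  p_1=2·18+1=37,  q_1=2·1+0=2
a_2=6:  p_2=6·37+18=240,  q_2=6·2+1=13
a_3=1:  p_3=1·240+37=277,  q_3=1·13+2=15
a_4=8:  p_4=8·277+240=2456,  q_4=8·15+13=133
a_5=2:  p_5=2·2456+277=5189,  q_5=2·133+15=281
…
a_7=2:  p_7=2·7645+5189=20479,  q_7=2·414+281=1109
a_8=1:  p_8=1·20479+7645=28124,  q_8=1·1109+414=1523
…
a_10=8:  p_10=8·76727+28124=641940,  q_10=8·4155+1523=34763
a_11=1:  p_11=1·641940+76727=718667,  q_11=1·34763+4155=38918
a_12=6:  p_12=6·718667+641940=4953942,  q_12=6·38918+34763=268271
a_13=2:  p_13=2·4953942+718667=10626551,  q_13=2·268271+38918=575460
(x₁, y₁) = (10626551, 575460);  10626551² − 341·575460² = 1 ✓
(x_2, y_2) = (10626551·10626551 + 341·575460·575460, 10626551·575460 + 575460·10626551) = (225847172311201, 12230310076920)
(x_3, y_3) = (10626551·225847172311201 + 341·575460·12230310076920, 10626551·12230310076920 + 575460·225847172311201) = (4799952989541519968951, 259932027556408030380)
(x_4, y_4) = (10626551·4799952989541519968951 + 341·575460·259932027556408030380, 10626551·259932027556408030380 + 575460·4799952989541519968951) = (102013890481930631287980124801, 5524361894723138392975161840)
(x_5, y_5) = (10626551·102013890481930631287980124801 + 341·575460·5524361894723138392975161840, 10626551·5524361894723138392975161840 + 575460·102013890481930631287980124801) = (2168111619829296063734843424848413751, 117409826833463862093989641643997300)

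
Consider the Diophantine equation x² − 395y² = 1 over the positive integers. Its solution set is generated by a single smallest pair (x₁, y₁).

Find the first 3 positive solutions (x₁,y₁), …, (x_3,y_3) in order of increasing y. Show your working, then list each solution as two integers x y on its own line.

159 8
50561 2544
16078239 808984

√395 = [19; 1,6,1,38, …], period ℓ=4 (even) → k=3
a_0=19:  p_0=19·1+0=19,  q_0=19·0+1=1
…
a_2=6:  p_2=6·20+19=139,  q_2=6·1+1=7
a_3=1:  p_3=1·139+20=159,  q_3=1·7+1=8
→ (159, 8).  Check: 159²=25281, 395·8²=25280, difference 1.
(x_2, y_2) = (159·159 + 395·8·8, 159·8 + 8·159) = (50561, 2544)
(x_3, y_3) = (159·50561 + 395·8·2544, 159·2544 + 8·50561) = (16078239, 808984)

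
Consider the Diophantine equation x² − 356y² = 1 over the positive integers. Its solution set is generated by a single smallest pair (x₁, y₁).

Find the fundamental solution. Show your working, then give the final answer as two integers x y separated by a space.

[18; 1,6,1,1,2,…,6,1,36] for √356; ℓ=14 ⇒ convergent index 13
k=0  a_k=18  p_k/q_k = 18/1
…
k=2  a_k=6  p_k/q_k = 132/7
k=3  a_k=1  p_k/q_k = 151/8
…
k=6  a_k=1  p_k/q_k = 1000/53
…
k=8  a_k=1  p_k/q_k = 9717/515
k=9  a_k=2  p_k/q_k = 28151/1492
k=10  a_k=1  p_k/q_k = 37868/2007
k=11  a_k=1  p_k/q_k = 66019/3499
k=12  a_k=6  p_k/q_k = 433982/23001
k=13  a_k=1  p_k/q_k = 500001/26500
fundamental: x₁=500001, y₁=26500  (since 250001000001 − 356·702250000 = 1)

500001 26500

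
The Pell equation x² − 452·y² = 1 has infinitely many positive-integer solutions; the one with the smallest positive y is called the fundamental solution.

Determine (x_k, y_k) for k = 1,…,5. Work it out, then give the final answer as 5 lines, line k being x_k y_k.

1204353 56648
2900932297217 136448377488
6987493029899166849 328664025545553880
16830816386073401651890177 791655010315592455701792
40540488414026331506287881514113 1906864173276900777578095047272

d=452: √d = [21; 3,1,5,3,10,3,5,1,3,42] (ℓ=10, even), read p_9/q_9
step 0: (21, 1)  from 21·(1,0) + (0,1)
step 1: (64, 3)  from 3·(21,1) + (1,0)
step 2: (85, 4)  from 1·(64,3) + (21,1)
step 3: (489, 23)  from 5·(85,4) + (64,3)
step 4: (1552, 73)  from 3·(489,23) + (85,4)
…
step 7: (263904, 12413)  from 5·(49579,2332) + (16009,753)
step 8: (313483, 14745)  from 1·(263904,12413) + (49579,2332)
step 9: (1204353, 56648)  from 3·(313483,14745) + (263904,12413)
fundamental: x₁=1204353, y₁=56648  (since 1450466148609 − 452·3208995904 = 1)
(1204353+56648√452)^2 = 2900932297217 + 136448377488√452
(1204353+56648√452)^3 = 6987493029899166849 + 328664025545553880√452
(1204353+56648√452)^4 = 16830816386073401651890177 + 791655010315592455701792√452
(1204353+56648√452)^5 = 40540488414026331506287881514113 + 1906864173276900777578095047272√452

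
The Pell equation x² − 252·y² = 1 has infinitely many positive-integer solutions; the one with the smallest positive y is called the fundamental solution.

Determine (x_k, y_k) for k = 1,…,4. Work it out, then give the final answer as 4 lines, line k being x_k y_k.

√252 → a₀=15, period (1,6,1,30); ℓ=4 even so k=3
step 0: (15, 1)  from 15·(1,0) + (0,1)
…
step 2: (111, 7)  from 6·(16,1) + (15,1)
step 3: (127, 8)  from 1·(111,7) + (16,1)
→ (127, 8).  Check: 127²=16129, 252·8²=16128, difference 1.
n=2: (127,8)∘(127,8) = (127·127+252·8·8, 127·8+8·127) = (32257,2032)
n=3: (32257,2032)∘(127,8) = (127·32257+252·8·2032, 127·2032+8·32257) = (8193151,516120)
n=4: (8193151,516120)∘(127,8) = (127·8193151+252·8·516120, 127·516120+8·8193151) = (2081028097,131092448)

127 8
32257 2032
8193151 516120
2081028097 131092448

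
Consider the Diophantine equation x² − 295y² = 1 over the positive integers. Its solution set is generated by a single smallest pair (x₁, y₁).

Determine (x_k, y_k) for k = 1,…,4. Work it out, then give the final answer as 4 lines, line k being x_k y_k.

2024999 117900
8201241900001 477494764200
33215013292518224999 1933852840020353700
134520737404664024967600001 7832100134376274949528400

√295 → a₀=17, period (5,1,2,3,2,6,2,3,2,1,5,34); ℓ=12 even so k=11
a_0=17:  p_0=17·1+0=17,  q_0=17·0+1=1
a_1=5:  p_1=5·17+1=86,  q_1=5·1+0=5
…
a_3=2:  p_3=2·103+86=292,  q_3=2·6+5=17
a_4=3:  p_4=3·292+103=979,  q_4=3·17+6=57
a_5=2:  p_5=2·979+292=2250,  q_5=2·57+17=131
…
a_7=2:  p_7=2·14479+2250=31208,  q_7=2·843+131=1817
a_8=3:  p_8=3·31208+14479=108103,  q_8=3·1817+843=6294
a_9=2:  p_9=2·108103+31208=247414,  q_9=2·6294+1817=14405
a_10=1:  p_10=1·247414+108103=355517,  q_10=1·14405+6294=20699
a_11=5:  p_11=5·355517+247414=2024999,  q_11=5·20699+14405=117900
(x₁, y₁) = (2024999, 117900);  2024999² − 295·117900² = 1 ✓
(2024999+117900√295)^2 = 8201241900001 + 477494764200√295
(2024999+117900√295)^3 = 33215013292518224999 + 1933852840020353700√295
(2024999+117900√295)^4 = 134520737404664024967600001 + 7832100134376274949528400√295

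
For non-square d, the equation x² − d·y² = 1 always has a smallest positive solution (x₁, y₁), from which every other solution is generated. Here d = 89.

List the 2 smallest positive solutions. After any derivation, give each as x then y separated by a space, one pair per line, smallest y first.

500001 53000
500002000001 53000106000

d=89: √d = [9; 2,3,3,2,18] (ℓ=5, odd), read p_9/q_9
a_0=9:  p_0=9·1+0=9,  q_0=9·0+1=1
…
a_2=3:  p_2=3·19+9=66,  q_2=3·2+1=7
a_3=3:  p_3=3·66+19=217,  q_3=3·7+2=23
a_4=2:  p_4=2·217+66=500,  q_4=2·23+7=53
a_5=18:  p_5=18·500+217=9217,  q_5=18·53+23=977
a_6=2:  p_6=2·9217+500=18934,  q_6=2·977+53=2007
…
a_8=3:  p_8=3·66019+18934=216991,  q_8=3·6998+2007=23001
a_9=2:  p_9=2·216991+66019=500001,  q_9=2·23001+6998=53000
→ (500001, 53000).  Check: 500001²=250001000001, 89·53000²=250001000000, difference 1.
k=2:  x_2 = 500001·500001+89·53000·53000 = 500002000001,  y_2 = 500001·53000+53000·500001 = 53000106000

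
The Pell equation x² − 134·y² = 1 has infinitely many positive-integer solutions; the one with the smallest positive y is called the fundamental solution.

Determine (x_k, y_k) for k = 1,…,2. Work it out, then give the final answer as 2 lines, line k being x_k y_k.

145925 12606
42588211249 3679061100

d=134: √d = [11; 1,1,2,1,3,…,1,1,22] (ℓ=14, even), read p_13/q_13
a_0=11:  p_0=11·1+0=11,  q_0=11·0+1=1
a_1=1:  p_1=1·11+1=12,  q_1=1·1+0=1
…
a_3=2:  p_3=2·23+12=58,  q_3=2·2+1=5
…
a_8=1:  p_8=1·4121+382=4503,  q_8=1·356+33=389
…
a_12=1:  p_12=1·61896+22133=84029,  q_12=1·5347+1912=7259
a_13=1:  p_13=1·84029+61896=145925,  q_13=1·7259+5347=12606
fundamental: x₁=145925, y₁=12606  (since 21294105625 − 134·158911236 = 1)
(145925+12606√134)^2 = 42588211249 + 3679061100√134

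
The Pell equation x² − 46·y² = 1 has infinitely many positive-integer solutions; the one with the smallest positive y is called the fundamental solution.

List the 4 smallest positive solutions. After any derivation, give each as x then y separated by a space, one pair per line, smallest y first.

d=46: √d = [6; 1,3,1,1,2,6,2,1,1,3,1,12] (ℓ=12, even), read p_11/q_11
i=0: a=6 ⇒ p=6, q=1
i=1: a=1 ⇒ p=7, q=1
i=2: a=3 ⇒ p=27, q=4
i=3: a=1 ⇒ p=34, q=5
…
i=5: a=2 ⇒ p=156, q=23
…
i=8: a=1 ⇒ p=3147, q=464
i=9: a=1 ⇒ p=5297, q=781
i=10: a=3 ⇒ p=19038, q=2807
i=11: a=1 ⇒ p=24335, q=3588
(x₁, y₁) = (24335, 3588);  24335² − 46·3588² = 1 ✓
(24335+3588√46)^2 = 1184384449 + 174627960√46
(24335+3588√46)^3 = 57643991108495 + 8499142809612√46
(24335+3588√46)^4 = 2805533046066067201 + 413653280369188080√46

24335 3588
1184384449 174627960
57643991108495 8499142809612
2805533046066067201 413653280369188080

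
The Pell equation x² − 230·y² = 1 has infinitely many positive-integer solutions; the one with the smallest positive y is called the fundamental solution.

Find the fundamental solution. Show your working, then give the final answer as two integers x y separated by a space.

91 6

√230 = [15; 6,30, …], period ℓ=2 (even) → k=1
a_0=15:  p_0=15·1+0=15,  q_0=15·0+1=1
a_1=6:  p_1=6·15+1=91,  q_1=6·1+0=6
fundamental: x₁=91, y₁=6  (since 8281 − 230·36 = 1)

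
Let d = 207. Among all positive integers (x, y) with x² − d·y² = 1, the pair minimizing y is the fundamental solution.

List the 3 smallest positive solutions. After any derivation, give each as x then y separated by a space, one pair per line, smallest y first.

√207 = [14; 2,1,1,2,1,1,2,28, …], period ℓ=8 (even) → k=7
step 0: (14, 1)  from 14·(1,0) + (0,1)
step 1: (29, 2)  from 2·(14,1) + (1,0)
step 2: (43, 3)  from 1·(29,2) + (14,1)
step 3: (72, 5)  from 1·(43,3) + (29,2)
…
step 5: (259, 18)  from 1·(187,13) + (72,5)
step 6: (446, 31)  from 1·(259,18) + (187,13)
step 7: (1151, 80)  from 2·(446,31) + (259,18)
fundamental: x₁=1151, y₁=80  (since 1324801 − 207·6400 = 1)
(1151+80√207)^2 = 2649601 + 184160√207
(1151+80√207)^3 = 6099380351 + 423936240√207

1151 80
2649601 184160
6099380351 423936240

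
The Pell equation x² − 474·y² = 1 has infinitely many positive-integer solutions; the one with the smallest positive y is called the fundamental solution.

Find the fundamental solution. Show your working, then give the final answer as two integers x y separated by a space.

193549 8890

d=474: √d = [21; 1,3,2,1,1,…,3,1,42] (ℓ=14, even), read p_13/q_13
step 0: (21, 1)  from 21·(1,0) + (0,1)
step 1: (22, 1)  from 1·(21,1) + (1,0)
…
step 6: (762, 35)  from 1·(479,22) + (283,13)
…
step 10: (16677, 766)  from 1·(10864,499) + (5813,267)
…
step 12: (149331, 6859)  from 3·(44218,2031) + (16677,766)
step 13: (193549, 8890)  from 1·(149331,6859) + (44218,2031)
(x₁, y₁) = (193549, 8890);  193549² − 474·8890² = 1 ✓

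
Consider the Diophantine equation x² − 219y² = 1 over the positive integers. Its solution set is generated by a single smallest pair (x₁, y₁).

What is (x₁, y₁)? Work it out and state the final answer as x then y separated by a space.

√219 → a₀=14, period (1,3,1,28); ℓ=4 even so k=3
step 0: (14, 1)  from 14·(1,0) + (0,1)
…
step 2: (59, 4)  from 3·(15,1) + (14,1)
step 3: (74, 5)  from 1·(59,4) + (15,1)
fundamental: x₁=74, y₁=5  (since 5476 − 219·25 = 1)

74 5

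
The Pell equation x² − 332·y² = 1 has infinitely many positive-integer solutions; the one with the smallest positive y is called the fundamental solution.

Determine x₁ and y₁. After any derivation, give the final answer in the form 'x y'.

√332 → a₀=18, period (4,1,1,8,1,1,4,36); ℓ=8 even so k=7
k=0  a_k=18  p_k/q_k = 18/1
k=1  a_k=4  p_k/q_k = 73/4
k=2  a_k=1  p_k/q_k = 91/5
…
k=5  a_k=1  p_k/q_k = 1567/86
k=6  a_k=1  p_k/q_k = 2970/163
k=7  a_k=4  p_k/q_k = 13447/738
(x₁, y₁) = (13447, 738);  13447² − 332·738² = 1 ✓

13447 738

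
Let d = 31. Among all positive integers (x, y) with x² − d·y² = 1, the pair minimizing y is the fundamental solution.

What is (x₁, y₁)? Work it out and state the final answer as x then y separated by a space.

1520 273

[5; 1,1,3,5,3,1,1,10] for √31; ℓ=8 ⇒ convergent index 7
a_0=5:  p_0=5·1+0=5,  q_0=5·0+1=1
a_1=1:  p_1=1·5+1=6,  q_1=1·1+0=1
a_2=1:  p_2=1·6+5=11,  q_2=1·1+1=2
…
a_4=5:  p_4=5·39+11=206,  q_4=5·7+2=37
a_5=3:  p_5=3·206+39=657,  q_5=3·37+7=118
a_6=1:  p_6=1·657+206=863,  q_6=1·118+37=155
a_7=1:  p_7=1·863+657=1520,  q_7=1·155+118=273
→ (1520, 273).  Check: 1520²=2310400, 31·273²=2310399, difference 1.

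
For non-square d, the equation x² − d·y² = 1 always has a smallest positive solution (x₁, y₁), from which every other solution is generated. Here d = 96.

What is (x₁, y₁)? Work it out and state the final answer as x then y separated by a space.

d=96: √d = [9; 1,3,1,18] (ℓ=4, even), read p_3/q_3
k=0  a_k=9  p_k/q_k = 9/1
…
k=2  a_k=3  p_k/q_k = 39/4
k=3  a_k=1  p_k/q_k = 49/5
→ (49, 5).  Check: 49²=2401, 96·5²=2400, difference 1.

49 5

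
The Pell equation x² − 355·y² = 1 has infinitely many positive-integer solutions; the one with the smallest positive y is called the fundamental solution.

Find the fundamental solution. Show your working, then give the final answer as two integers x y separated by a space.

d=355: √d = [18; 1,5,3,3,1,6,1,3,3,5,1,36] (ℓ=12, even), read p_11/q_11
step 0: (18, 1)  from 18·(1,0) + (0,1)
step 1: (19, 1)  from 1·(18,1) + (1,0)
step 2: (113, 6)  from 5·(19,1) + (18,1)
step 3: (358, 19)  from 3·(113,6) + (19,1)
step 4: (1187, 63)  from 3·(358,19) + (113,6)
…
step 6: (10457, 555)  from 6·(1545,82) + (1187,63)
step 7: (12002, 637)  from 1·(10457,555) + (1545,82)
step 8: (46463, 2466)  from 3·(12002,637) + (10457,555)
step 9: (151391, 8035)  from 3·(46463,2466) + (12002,637)
step 10: (803418, 42641)  from 5·(151391,8035) + (46463,2466)
step 11: (954809, 50676)  from 1·(803418,42641) + (151391,8035)
→ (954809, 50676).  Check: 954809²=911660226481, 355·50676²=911660226480, difference 1.

954809 50676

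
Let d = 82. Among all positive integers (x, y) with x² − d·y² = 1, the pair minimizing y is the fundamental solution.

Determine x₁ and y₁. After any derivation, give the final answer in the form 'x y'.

√82 → a₀=9, period (18); ℓ=1 odd so k=1
a_0=9:  p_0=9·1+0=9,  q_0=9·0+1=1
a_1=18:  p_1=18·9+1=163,  q_1=18·1+0=18
fundamental: x₁=163, y₁=18  (since 26569 − 82·324 = 1)

163 18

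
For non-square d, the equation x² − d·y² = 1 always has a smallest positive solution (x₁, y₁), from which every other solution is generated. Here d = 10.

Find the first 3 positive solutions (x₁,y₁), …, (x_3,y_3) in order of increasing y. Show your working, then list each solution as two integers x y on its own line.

19 6
721 228
27379 8658

√10 = [3; 6, …], period ℓ=1 (odd) → k=1
i=0: a=3 ⇒ p=3, q=1
i=1: a=6 ⇒ p=19, q=6
fundamental: x₁=19, y₁=6  (since 361 − 10·36 = 1)
(19+6√10)^2 = 721 + 228√10
(19+6√10)^3 = 27379 + 8658√10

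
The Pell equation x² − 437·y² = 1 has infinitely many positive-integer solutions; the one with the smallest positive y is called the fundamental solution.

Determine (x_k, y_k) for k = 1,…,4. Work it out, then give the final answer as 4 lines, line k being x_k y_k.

4599 220
42301601 2023560
389090121399 18612704660
3578850894326401 171199655439120

d=437: √d = [20; 1,9,2,9,1,40] (ℓ=6, even), read p_5/q_5
i=0: a=20 ⇒ p=20, q=1
i=1: a=1 ⇒ p=21, q=1
…
i=4: a=9 ⇒ p=4160, q=199
i=5: a=1 ⇒ p=4599, q=220
→ (4599, 220).  Check: 4599²=21150801, 437·220²=21150800, difference 1.
n=2: (4599,220)∘(4599,220) = (4599·4599+437·220·220, 4599·220+220·4599) = (42301601,2023560)
n=3: (42301601,2023560)∘(4599,220) = (4599·42301601+437·220·2023560, 4599·2023560+220·42301601) = (389090121399,18612704660)
n=4: (389090121399,18612704660)∘(4599,220) = (4599·389090121399+437·220·18612704660, 4599·18612704660+220·389090121399) = (3578850894326401,171199655439120)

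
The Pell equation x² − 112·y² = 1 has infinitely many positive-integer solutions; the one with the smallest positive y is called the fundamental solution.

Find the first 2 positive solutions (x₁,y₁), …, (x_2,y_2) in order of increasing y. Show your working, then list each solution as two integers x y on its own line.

[10; 1,1,2,1,1,20] for √112; ℓ=6 ⇒ convergent index 5
step 0: (10, 1)  from 10·(1,0) + (0,1)
step 1: (11, 1)  from 1·(10,1) + (1,0)
…
step 3: (53, 5)  from 2·(21,2) + (11,1)
step 4: (74, 7)  from 1·(53,5) + (21,2)
step 5: (127, 12)  from 1·(74,7) + (53,5)
fundamental: x₁=127, y₁=12  (since 16129 − 112·144 = 1)
(127+12√112)^2 = 32257 + 3048√112

127 12
32257 3048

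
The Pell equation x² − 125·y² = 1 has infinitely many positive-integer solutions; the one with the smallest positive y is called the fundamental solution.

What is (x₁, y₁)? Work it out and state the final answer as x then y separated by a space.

930249 83204

[11; 5,1,1,5,22] for √125; ℓ=5 ⇒ convergent index 9
i=0: a=11 ⇒ p=11, q=1
i=1: a=5 ⇒ p=56, q=5
i=2: a=1 ⇒ p=67, q=6
i=3: a=1 ⇒ p=123, q=11
i=4: a=5 ⇒ p=682, q=61
i=5: a=22 ⇒ p=15127, q=1353
…
i=7: a=1 ⇒ p=91444, q=8179
i=8: a=1 ⇒ p=167761, q=15005
i=9: a=5 ⇒ p=930249, q=83204
(x₁, y₁) = (930249, 83204);  930249² − 125·83204² = 1 ✓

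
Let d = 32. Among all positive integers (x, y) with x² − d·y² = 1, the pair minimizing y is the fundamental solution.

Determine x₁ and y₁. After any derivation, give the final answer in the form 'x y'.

√32 = [5; 1,1,1,10, …], period ℓ=4 (even) → k=3
step 0: (5, 1)  from 5·(1,0) + (0,1)
step 1: (6, 1)  from 1·(5,1) + (1,0)
step 2: (11, 2)  from 1·(6,1) + (5,1)
step 3: (17, 3)  from 1·(11,2) + (6,1)
→ (17, 3).  Check: 17²=289, 32·3²=288, difference 1.

17 3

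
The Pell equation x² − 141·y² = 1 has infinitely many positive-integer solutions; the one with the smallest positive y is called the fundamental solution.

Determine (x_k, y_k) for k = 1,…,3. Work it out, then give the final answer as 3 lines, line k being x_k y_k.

√141 → a₀=11, period (1,6,1,22); ℓ=4 even so k=3
i=0: a=11 ⇒ p=11, q=1
…
i=2: a=6 ⇒ p=83, q=7
i=3: a=1 ⇒ p=95, q=8
(x₁, y₁) = (95, 8);  95² − 141·8² = 1 ✓
n=2: (95,8)∘(95,8) = (95·95+141·8·8, 95·8+8·95) = (18049,1520)
n=3: (18049,1520)∘(95,8) = (95·18049+141·8·1520, 95·1520+8·18049) = (3429215,288792)

95 8
18049 1520
3429215 288792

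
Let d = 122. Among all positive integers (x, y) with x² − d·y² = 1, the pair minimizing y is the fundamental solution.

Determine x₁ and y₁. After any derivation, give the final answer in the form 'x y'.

243 22

[11; 22] for √122; ℓ=1 ⇒ convergent index 1
i=0: a=11 ⇒ p=11, q=1
i=1: a=22 ⇒ p=243, q=22
fundamental: x₁=243, y₁=22  (since 59049 − 122·484 = 1)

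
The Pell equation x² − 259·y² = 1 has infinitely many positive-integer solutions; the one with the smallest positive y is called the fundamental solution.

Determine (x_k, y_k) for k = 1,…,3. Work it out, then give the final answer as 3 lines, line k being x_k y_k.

d=259: √d = [16; 10,1,2,3,4,3,2,1,10,32] (ℓ=10, even), read p_9/q_9
a_0=16:  p_0=16·1+0=16,  q_0=16·0+1=1
…
a_2=1:  p_2=1·161+16=177,  q_2=1·10+1=11
…
a_4=3:  p_4=3·515+177=1722,  q_4=3·32+11=107
a_5=4:  p_5=4·1722+515=7403,  q_5=4·107+32=460
a_6=3:  p_6=3·7403+1722=23931,  q_6=3·460+107=1487
a_7=2:  p_7=2·23931+7403=55265,  q_7=2·1487+460=3434
a_8=1:  p_8=1·55265+23931=79196,  q_8=1·3434+1487=4921
a_9=10:  p_9=10·79196+55265=847225,  q_9=10·4921+3434=52644
(x₁, y₁) = (847225, 52644);  847225² − 259·52644² = 1 ✓
k=2:  x_2 = 847225·847225+259·52644·52644 = 1435580401249,  y_2 = 847225·52644+52644·847225 = 89202625800
k=3:  x_3 = 847225·1435580401249+259·52644·89202625800 = 2432519210895520825,  y_3 = 847225·89202625800+52644·1435580401249 = 151149389286757356

847225 52644
1435580401249 89202625800
2432519210895520825 151149389286757356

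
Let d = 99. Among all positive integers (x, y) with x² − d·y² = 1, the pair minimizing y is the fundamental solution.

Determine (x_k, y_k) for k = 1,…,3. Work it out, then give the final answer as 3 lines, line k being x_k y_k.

10 1
199 20
3970 399

√99 = [9; 1,18, …], period ℓ=2 (even) → k=1
a_0=9:  p_0=9·1+0=9,  q_0=9·0+1=1
a_1=1:  p_1=1·9+1=10,  q_1=1·1+0=1
fundamental: x₁=10, y₁=1  (since 100 − 99·1 = 1)
n=2: (10,1)∘(10,1) = (10·10+99·1·1, 10·1+1·10) = (199,20)
n=3: (199,20)∘(10,1) = (10·199+99·1·20, 10·20+1·199) = (3970,399)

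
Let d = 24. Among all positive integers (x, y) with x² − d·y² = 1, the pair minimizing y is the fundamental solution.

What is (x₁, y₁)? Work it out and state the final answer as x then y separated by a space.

√24 → a₀=4, period (1,8); ℓ=2 even so k=1
step 0: (4, 1)  from 4·(1,0) + (0,1)
step 1: (5, 1)  from 1·(4,1) + (1,0)
(x₁, y₁) = (5, 1);  5² − 24·1² = 1 ✓

5 1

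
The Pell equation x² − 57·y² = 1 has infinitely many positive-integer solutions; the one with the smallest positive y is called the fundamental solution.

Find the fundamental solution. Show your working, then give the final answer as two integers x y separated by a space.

151 20

[7; 1,1,4,1,1,14] for √57; ℓ=6 ⇒ convergent index 5
step 0: (7, 1)  from 7·(1,0) + (0,1)
step 1: (8, 1)  from 1·(7,1) + (1,0)
step 2: (15, 2)  from 1·(8,1) + (7,1)
step 3: (68, 9)  from 4·(15,2) + (8,1)
step 4: (83, 11)  from 1·(68,9) + (15,2)
step 5: (151, 20)  from 1·(83,11) + (68,9)
fundamental: x₁=151, y₁=20  (since 22801 − 57·400 = 1)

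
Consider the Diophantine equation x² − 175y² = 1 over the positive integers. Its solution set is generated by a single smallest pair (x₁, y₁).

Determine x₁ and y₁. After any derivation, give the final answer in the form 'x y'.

2024 153

d=175: √d = [13; 4,2,1,2,4,26] (ℓ=6, even), read p_5/q_5
a_0=13:  p_0=13·1+0=13,  q_0=13·0+1=1
a_1=4:  p_1=4·13+1=53,  q_1=4·1+0=4
a_2=2:  p_2=2·53+13=119,  q_2=2·4+1=9
…
a_4=2:  p_4=2·172+119=463,  q_4=2·13+9=35
a_5=4:  p_5=4·463+172=2024,  q_5=4·35+13=153
→ (2024, 153).  Check: 2024²=4096576, 175·153²=4096575, difference 1.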